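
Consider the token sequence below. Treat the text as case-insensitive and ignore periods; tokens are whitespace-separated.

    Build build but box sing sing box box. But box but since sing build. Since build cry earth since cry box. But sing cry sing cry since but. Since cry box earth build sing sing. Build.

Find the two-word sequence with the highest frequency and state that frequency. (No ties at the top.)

Bigram frequencies (highest first):
  box but: 3
  but box: 2
  sing sing: 2
  but since: 2
  sing build: 2
  since cry: 2
  … (20 more, each ≤ 2)

"box but", 3 times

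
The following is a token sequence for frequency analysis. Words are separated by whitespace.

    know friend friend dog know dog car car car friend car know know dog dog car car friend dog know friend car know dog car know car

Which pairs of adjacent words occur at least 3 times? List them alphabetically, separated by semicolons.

Bigram counts meeting the condition (at least 3 times):
  car car: 3
  car know: 3
  dog car: 3
  know dog: 3

car car; car know; dog car; know dog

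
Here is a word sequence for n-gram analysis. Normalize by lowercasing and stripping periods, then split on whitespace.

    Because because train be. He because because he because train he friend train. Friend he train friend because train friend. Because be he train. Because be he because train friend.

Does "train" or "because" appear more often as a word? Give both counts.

"train": 7 occurrences
"because": 9 occurrences

"because" (9 vs 7)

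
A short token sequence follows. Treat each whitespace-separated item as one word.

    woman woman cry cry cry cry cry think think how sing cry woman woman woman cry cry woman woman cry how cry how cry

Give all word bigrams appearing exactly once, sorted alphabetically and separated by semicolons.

Bigram counts meeting the condition (exactly once):
  cry think: 1
  how sing: 1
  sing cry: 1
  think how: 1
  think think: 1

cry think; how sing; sing cry; think how; think think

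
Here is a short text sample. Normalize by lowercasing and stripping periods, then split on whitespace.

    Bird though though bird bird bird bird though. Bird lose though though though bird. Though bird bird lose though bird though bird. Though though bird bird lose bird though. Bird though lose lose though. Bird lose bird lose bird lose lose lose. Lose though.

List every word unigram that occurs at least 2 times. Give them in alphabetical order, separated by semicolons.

Unigram counts meeting the condition (at least 2 times):
  bird: 18
  lose: 11
  though: 15

bird; lose; though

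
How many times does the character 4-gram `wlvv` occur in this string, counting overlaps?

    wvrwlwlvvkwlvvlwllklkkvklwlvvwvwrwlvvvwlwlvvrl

5

Sliding a length-4 window over the 46 characters (43 positions):
  position 6–9: wlvv
  position 11–14: wlvv
  position 26–29: wlvv
  position 34–37: wlvv
  position 41–44: wlvv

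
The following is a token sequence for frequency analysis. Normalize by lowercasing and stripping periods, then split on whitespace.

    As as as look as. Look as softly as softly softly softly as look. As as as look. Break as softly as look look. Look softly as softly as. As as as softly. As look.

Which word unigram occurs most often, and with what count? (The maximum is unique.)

"as", 18 times

Unigram frequencies (highest first):
  as: 18
  look: 8
  softly: 8
  break: 1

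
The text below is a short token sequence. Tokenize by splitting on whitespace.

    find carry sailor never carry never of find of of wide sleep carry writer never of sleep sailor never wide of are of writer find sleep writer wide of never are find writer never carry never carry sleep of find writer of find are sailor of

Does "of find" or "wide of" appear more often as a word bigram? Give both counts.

"of find" (3 vs 2)

"of find": 3 occurrences
"wide of": 2 occurrences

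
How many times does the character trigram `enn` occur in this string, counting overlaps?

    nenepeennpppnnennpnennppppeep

Sliding a length-3 window over the 29 characters (27 positions):
  position 7–9: enn
  position 15–17: enn
  position 20–22: enn

3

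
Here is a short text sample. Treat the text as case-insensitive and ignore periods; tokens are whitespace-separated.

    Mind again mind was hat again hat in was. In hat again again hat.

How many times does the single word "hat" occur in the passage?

Scanning the 14 tokens for "hat":
  position 5: hat
  position 7: hat
  position 11: hat
  position 14: hat

4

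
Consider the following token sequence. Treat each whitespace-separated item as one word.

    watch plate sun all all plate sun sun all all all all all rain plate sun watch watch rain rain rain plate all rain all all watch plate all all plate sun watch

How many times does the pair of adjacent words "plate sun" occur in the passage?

Scanning the 32 overlapping bigram windows for "plate sun":
  position 2–3: plate sun
  position 6–7: plate sun
  position 15–16: plate sun
  position 31–32: plate sun

4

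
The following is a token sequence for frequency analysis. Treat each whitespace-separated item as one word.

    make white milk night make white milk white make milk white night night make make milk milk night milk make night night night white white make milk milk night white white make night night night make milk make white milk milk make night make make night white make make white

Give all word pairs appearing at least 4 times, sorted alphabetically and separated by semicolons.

Bigram counts meeting the condition (at least 4 times):
  make milk: 4
  make night: 4
  make white: 4
  night make: 4
  night night: 5
  white make: 4

make milk; make night; make white; night make; night night; white make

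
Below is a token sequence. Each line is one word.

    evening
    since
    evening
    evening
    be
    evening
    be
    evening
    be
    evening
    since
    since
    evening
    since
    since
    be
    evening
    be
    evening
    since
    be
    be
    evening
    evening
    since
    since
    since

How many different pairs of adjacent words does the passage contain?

27 tokens → 26 bigram windows in total.
Repeated bigrams (each contributes count−1 duplicates):
  be evening: 6
  evening since: 5
  evening be: 4
  since since: 4
  evening evening: 2
  since be: 2
  since evening: 2
18 duplicate windows → 26 − 18 = 8 distinct.

8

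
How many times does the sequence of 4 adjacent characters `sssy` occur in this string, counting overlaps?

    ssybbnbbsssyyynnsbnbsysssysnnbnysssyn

Sliding a length-4 window over the 37 characters (34 positions):
  position 9–12: sssy
  position 23–26: sssy
  position 33–36: sssy

3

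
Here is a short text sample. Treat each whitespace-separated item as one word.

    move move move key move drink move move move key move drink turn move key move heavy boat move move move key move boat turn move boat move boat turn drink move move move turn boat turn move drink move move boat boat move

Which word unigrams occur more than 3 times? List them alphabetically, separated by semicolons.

boat; drink; key; move; turn

Unigram counts meeting the condition (more than 3 times):
  boat: 7
  drink: 4
  key: 4
  move: 23
  turn: 5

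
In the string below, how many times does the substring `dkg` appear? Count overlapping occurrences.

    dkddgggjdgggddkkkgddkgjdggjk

Sliding a length-3 window over the 28 characters (26 positions):
  position 20–22: dkg

1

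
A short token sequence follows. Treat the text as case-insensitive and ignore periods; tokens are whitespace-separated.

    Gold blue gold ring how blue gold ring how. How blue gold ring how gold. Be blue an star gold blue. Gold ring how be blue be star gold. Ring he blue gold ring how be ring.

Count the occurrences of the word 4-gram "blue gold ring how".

Scanning the 34 overlapping 4-gram windows for "blue gold ring how":
  position 2–5: blue gold ring how
  position 6–9: blue gold ring how
  position 11–14: blue gold ring how
  position 21–24: blue gold ring how
  position 32–35: blue gold ring how

5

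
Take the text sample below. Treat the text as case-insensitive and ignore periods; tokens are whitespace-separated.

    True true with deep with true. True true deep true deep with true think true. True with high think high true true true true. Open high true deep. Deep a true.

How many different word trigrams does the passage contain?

31 tokens → 29 trigram windows in total.
Repeated trigrams (each contributes count−1 duplicates):
  true true true: 3
  deep with true: 2
  true true with: 2
4 duplicate windows → 29 − 4 = 25 distinct.

25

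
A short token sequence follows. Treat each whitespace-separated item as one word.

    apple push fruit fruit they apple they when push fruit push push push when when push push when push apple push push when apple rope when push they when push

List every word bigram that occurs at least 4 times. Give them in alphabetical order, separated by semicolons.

push push; when push

Bigram counts meeting the condition (at least 4 times):
  push push: 4
  when push: 5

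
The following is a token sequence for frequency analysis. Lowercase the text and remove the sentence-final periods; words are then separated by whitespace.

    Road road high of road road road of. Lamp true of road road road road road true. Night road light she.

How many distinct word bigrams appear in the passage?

13

21 tokens → 20 bigram windows in total.
Repeated bigrams (each contributes count−1 duplicates):
  road road: 7
  of road: 2
7 duplicate windows → 20 − 7 = 13 distinct.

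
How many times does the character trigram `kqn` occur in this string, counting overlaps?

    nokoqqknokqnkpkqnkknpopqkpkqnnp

Sliding a length-3 window over the 31 characters (29 positions):
  position 10–12: kqn
  position 15–17: kqn
  position 27–29: kqn

3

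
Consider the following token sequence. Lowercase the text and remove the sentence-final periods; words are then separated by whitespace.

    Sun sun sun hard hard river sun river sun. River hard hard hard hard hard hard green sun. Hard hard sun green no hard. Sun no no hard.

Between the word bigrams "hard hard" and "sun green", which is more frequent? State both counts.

"hard hard": 7 occurrences
"sun green": 1 occurrence

"hard hard" (7 vs 1)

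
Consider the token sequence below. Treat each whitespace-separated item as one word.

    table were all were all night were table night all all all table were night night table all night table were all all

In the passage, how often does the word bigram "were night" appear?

Scanning the 22 overlapping bigram windows for "were night":
  position 14–15: were night

1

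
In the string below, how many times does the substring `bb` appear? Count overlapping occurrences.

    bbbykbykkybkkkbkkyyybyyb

2

Sliding a length-2 window over the 24 characters (23 positions):
  position 1–2: bb
  position 2–3: bb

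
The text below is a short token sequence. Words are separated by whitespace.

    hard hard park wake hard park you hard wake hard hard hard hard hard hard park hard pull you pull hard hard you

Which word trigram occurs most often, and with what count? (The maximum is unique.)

"hard hard hard", 4 times

Trigram frequencies (highest first):
  hard hard hard: 4
  hard hard park: 2
  hard park wake: 1
  park wake hard: 1
  wake hard park: 1
  hard park you: 1
  … (11 more, each ≤ 1)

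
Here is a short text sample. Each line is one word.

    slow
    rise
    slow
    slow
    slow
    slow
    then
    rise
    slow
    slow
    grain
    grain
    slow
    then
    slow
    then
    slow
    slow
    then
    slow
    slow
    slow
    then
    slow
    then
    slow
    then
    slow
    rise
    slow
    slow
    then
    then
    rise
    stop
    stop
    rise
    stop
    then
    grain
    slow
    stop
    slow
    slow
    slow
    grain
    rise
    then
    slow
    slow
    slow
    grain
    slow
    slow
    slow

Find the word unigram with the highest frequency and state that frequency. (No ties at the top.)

"slow", 29 times

Unigram frequencies (highest first):
  slow: 29
  then: 11
  rise: 6
  grain: 5
  stop: 4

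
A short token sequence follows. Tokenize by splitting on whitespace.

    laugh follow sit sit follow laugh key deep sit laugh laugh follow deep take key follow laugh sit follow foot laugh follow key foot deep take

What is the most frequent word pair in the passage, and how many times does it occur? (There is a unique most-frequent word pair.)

"laugh follow", 3 times

Bigram frequencies (highest first):
  laugh follow: 3
  sit follow: 2
  follow laugh: 2
  deep take: 2
  follow sit: 1
  sit sit: 1
  … (14 more, each ≤ 1)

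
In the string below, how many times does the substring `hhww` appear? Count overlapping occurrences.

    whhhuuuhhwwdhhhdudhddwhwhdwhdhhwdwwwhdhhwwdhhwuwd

Sliding a length-4 window over the 49 characters (46 positions):
  position 8–11: hhww
  position 39–42: hhww

2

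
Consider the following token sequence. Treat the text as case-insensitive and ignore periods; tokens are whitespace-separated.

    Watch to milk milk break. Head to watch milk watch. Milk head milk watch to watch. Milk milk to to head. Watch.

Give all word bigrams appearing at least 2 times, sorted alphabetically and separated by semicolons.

Bigram counts meeting the condition (at least 2 times):
  milk milk: 2
  milk watch: 2
  to watch: 2
  watch milk: 3
  watch to: 2

milk milk; milk watch; to watch; watch milk; watch to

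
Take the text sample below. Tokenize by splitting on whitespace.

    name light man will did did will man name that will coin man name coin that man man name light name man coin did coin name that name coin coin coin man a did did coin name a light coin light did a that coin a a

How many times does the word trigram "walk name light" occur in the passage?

Scanning the 45 overlapping trigram windows for "walk name light":
  (none found)

0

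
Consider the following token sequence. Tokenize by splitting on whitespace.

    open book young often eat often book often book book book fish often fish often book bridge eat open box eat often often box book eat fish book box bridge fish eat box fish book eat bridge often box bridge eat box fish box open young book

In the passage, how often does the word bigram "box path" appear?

Scanning the 46 overlapping bigram windows for "box path":
  (none found)

0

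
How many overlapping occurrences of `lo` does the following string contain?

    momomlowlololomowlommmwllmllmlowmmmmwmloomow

7

Sliding a length-2 window over the 44 characters (43 positions):
  position 6–7: lo
  position 9–10: lo
  position 11–12: lo
  position 13–14: lo
  position 18–19: lo
  position 30–31: lo
  position 39–40: lo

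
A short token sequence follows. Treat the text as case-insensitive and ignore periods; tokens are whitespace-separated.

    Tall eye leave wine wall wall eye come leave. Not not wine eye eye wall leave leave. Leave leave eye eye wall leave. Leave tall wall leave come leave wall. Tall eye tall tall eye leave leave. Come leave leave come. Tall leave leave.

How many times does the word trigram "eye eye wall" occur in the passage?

2

Scanning the 42 overlapping trigram windows for "eye eye wall":
  position 13–15: eye eye wall
  position 20–22: eye eye wall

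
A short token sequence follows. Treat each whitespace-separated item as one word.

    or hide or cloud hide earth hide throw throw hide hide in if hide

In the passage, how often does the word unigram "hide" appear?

Scanning the 14 tokens for "hide":
  position 2: hide
  position 5: hide
  position 7: hide
  position 10: hide
  position 11: hide
  position 14: hide

6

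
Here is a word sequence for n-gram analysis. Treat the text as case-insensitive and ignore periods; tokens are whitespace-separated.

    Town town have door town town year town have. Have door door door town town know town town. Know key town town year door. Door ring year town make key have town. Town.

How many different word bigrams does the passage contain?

19

33 tokens → 32 bigram windows in total.
Repeated bigrams (each contributes count−1 duplicates):
  town town: 6
  door door: 3
  door town: 2
  have door: 2
  town have: 2
  town know: 2
  town year: 2
  year town: 2
13 duplicate windows → 32 − 13 = 19 distinct.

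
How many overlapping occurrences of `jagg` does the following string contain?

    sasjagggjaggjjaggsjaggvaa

Sliding a length-4 window over the 25 characters (22 positions):
  position 4–7: jagg
  position 9–12: jagg
  position 14–17: jagg
  position 19–22: jagg

4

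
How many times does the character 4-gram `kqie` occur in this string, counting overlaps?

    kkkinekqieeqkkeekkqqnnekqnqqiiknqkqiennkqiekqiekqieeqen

Sliding a length-4 window over the 55 characters (52 positions):
  position 7–10: kqie
  position 34–37: kqie
  position 40–43: kqie
  position 44–47: kqie
  position 48–51: kqie

5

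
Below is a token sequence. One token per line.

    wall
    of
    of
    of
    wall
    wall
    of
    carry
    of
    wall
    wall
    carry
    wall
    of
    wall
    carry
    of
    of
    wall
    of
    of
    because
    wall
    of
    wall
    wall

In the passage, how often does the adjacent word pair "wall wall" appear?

3

Scanning the 25 overlapping bigram windows for "wall wall":
  position 5–6: wall wall
  position 10–11: wall wall
  position 25–26: wall wall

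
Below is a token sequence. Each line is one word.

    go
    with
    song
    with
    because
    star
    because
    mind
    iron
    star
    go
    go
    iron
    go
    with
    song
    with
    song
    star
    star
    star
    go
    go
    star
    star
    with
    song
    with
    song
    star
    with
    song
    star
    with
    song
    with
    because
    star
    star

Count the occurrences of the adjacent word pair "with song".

7

Scanning the 38 overlapping bigram windows for "with song":
  position 2–3: with song
  position 15–16: with song
  position 17–18: with song
  position 26–27: with song
  position 28–29: with song
  position 31–32: with song
  position 34–35: with song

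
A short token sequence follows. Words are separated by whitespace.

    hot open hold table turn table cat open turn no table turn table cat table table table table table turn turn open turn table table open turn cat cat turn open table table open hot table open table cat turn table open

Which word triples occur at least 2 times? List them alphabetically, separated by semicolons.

Trigram counts meeting the condition (at least 2 times):
  table table open: 2
  table table table: 3
  table turn table: 2
  turn table cat: 2

table table open; table table table; table turn table; turn table cat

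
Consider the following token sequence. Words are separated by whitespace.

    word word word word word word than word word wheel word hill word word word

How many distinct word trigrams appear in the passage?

15 tokens → 13 trigram windows in total.
Repeated trigrams (each contributes count−1 duplicates):
  word word word: 5
4 duplicate windows → 13 − 4 = 9 distinct.

9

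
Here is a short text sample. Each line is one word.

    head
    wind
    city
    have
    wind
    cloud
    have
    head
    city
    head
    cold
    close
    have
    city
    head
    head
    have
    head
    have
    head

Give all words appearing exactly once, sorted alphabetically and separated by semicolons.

Unigram counts meeting the condition (exactly once):
  close: 1
  cloud: 1
  cold: 1

close; cloud; cold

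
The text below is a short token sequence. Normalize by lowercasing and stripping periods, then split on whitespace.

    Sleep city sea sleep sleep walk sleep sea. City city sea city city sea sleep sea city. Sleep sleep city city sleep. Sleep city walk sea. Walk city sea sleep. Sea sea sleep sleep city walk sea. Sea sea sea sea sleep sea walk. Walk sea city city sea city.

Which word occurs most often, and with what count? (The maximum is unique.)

Unigram frequencies (highest first):
  sea: 17
  city: 14
  sleep: 13
  walk: 6

"sea", 17 times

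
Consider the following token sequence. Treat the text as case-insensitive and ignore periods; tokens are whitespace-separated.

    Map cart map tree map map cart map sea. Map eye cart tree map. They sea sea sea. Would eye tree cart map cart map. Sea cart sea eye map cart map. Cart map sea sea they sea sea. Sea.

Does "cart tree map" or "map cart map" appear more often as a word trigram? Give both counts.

"map cart map" (5 vs 1)

"cart tree map": 1 occurrence
"map cart map": 5 occurrences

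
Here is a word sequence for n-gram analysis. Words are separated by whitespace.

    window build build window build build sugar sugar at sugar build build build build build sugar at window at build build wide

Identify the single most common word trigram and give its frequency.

"build build build", 3 times

Trigram frequencies (highest first):
  build build build: 3
  window build build: 2
  build build sugar: 2
  build build window: 1
  build window build: 1
  build sugar sugar: 1
  … (10 more, each ≤ 1)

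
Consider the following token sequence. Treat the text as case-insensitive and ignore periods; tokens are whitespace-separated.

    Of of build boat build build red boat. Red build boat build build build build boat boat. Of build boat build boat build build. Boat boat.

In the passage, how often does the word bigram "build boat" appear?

Scanning the 25 overlapping bigram windows for "build boat":
  position 3–4: build boat
  position 10–11: build boat
  position 15–16: build boat
  position 19–20: build boat
  position 21–22: build boat
  position 24–25: build boat

6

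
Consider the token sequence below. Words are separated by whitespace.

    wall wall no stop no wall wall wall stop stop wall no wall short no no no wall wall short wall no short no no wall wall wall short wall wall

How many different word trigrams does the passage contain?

22

31 tokens → 29 trigram windows in total.
Repeated trigrams (each contributes count−1 duplicates):
  no wall wall: 3
  no no wall: 2
  short no no: 2
  wall short wall: 2
  wall wall short: 2
  wall wall wall: 2
7 duplicate windows → 29 − 7 = 22 distinct.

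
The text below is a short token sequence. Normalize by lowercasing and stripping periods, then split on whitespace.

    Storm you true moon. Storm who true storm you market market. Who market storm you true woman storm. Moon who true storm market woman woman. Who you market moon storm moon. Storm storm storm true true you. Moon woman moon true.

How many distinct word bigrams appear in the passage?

41 tokens → 40 bigram windows in total.
Repeated bigrams (each contributes count−1 duplicates):
  moon storm: 3
  storm you: 3
  storm moon: 2
  storm storm: 2
  true storm: 2
  who true: 2
  you market: 2
  you true: 2
10 duplicate windows → 40 − 10 = 30 distinct.

30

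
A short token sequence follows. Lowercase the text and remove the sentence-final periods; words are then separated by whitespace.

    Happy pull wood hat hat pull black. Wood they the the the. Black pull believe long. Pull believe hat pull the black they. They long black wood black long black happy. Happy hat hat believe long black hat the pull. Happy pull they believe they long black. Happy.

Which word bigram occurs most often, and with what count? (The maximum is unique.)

Bigram frequencies (highest first):
  long black: 4
  happy pull: 2
  hat hat: 2
  hat pull: 2
  black wood: 2
  the the: 2
  … (28 more, each ≤ 2)

"long black", 4 times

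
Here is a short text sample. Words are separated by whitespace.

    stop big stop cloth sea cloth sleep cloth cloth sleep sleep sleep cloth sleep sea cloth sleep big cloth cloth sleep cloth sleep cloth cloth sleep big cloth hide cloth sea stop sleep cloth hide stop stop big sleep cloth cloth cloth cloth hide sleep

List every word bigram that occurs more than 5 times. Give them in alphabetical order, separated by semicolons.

Bigram counts meeting the condition (more than 5 times):
  cloth cloth: 6
  cloth sleep: 7
  sleep cloth: 6

cloth cloth; cloth sleep; sleep cloth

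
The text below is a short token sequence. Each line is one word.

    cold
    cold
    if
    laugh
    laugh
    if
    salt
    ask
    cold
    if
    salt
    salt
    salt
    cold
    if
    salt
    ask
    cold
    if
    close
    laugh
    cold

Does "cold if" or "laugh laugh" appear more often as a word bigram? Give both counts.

"cold if" (4 vs 1)

"cold if": 4 occurrences
"laugh laugh": 1 occurrence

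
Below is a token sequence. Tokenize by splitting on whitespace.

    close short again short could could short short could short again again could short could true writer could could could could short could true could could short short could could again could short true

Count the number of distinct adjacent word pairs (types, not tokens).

15

34 tokens → 33 bigram windows in total.
Repeated bigrams (each contributes count−1 duplicates):
  could could: 6
  could short: 6
  short could: 5
  again could: 2
  could true: 2
  short again: 2
  short short: 2
18 duplicate windows → 33 − 18 = 15 distinct.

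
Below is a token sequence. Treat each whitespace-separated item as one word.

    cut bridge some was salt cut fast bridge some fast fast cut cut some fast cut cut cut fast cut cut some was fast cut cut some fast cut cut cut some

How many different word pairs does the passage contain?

32 tokens → 31 bigram windows in total.
Repeated bigrams (each contributes count−1 duplicates):
  cut cut: 7
  fast cut: 5
  cut some: 4
  some fast: 3
  bridge some: 2
  cut fast: 2
  some was: 2
18 duplicate windows → 31 − 18 = 13 distinct.

13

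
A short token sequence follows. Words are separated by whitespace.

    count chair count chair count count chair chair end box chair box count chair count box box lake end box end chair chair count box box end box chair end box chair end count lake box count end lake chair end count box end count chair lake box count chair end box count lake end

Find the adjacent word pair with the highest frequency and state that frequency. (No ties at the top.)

Bigram frequencies (highest first):
  count chair: 6
  chair end: 5
  end box: 5
  chair count: 4
  box count: 4
  box chair: 3
  … (16 more, each ≤ 3)

"count chair", 6 times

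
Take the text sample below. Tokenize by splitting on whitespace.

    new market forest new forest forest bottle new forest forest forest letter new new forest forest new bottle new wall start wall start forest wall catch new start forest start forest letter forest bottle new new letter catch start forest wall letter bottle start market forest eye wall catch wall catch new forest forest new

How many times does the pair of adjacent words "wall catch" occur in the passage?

3

Scanning the 54 overlapping bigram windows for "wall catch":
  position 25–26: wall catch
  position 48–49: wall catch
  position 50–51: wall catch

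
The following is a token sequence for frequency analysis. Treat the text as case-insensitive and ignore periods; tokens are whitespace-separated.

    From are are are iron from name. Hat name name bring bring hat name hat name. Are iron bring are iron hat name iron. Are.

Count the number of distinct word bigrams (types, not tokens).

25 tokens → 24 bigram windows in total.
Repeated bigrams (each contributes count−1 duplicates):
  hat name: 4
  are iron: 3
  are are: 2
  name hat: 2
7 duplicate windows → 24 − 7 = 17 distinct.

17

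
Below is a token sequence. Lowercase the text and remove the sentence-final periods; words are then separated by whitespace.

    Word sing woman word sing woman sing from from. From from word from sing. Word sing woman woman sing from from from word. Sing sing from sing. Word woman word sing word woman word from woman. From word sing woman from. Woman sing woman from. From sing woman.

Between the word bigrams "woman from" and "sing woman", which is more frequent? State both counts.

"woman from": 3 occurrences
"sing woman": 6 occurrences

"sing woman" (6 vs 3)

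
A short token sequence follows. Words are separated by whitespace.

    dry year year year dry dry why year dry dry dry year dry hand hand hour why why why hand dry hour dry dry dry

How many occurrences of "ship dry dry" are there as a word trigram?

0

Scanning the 23 overlapping trigram windows for "ship dry dry":
  (none found)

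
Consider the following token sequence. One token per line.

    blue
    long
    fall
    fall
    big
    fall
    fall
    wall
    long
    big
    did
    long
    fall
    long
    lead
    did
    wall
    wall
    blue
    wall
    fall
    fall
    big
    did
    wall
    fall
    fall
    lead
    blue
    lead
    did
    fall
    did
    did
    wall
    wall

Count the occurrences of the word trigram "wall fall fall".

2

Scanning the 34 overlapping trigram windows for "wall fall fall":
  position 20–22: wall fall fall
  position 25–27: wall fall fall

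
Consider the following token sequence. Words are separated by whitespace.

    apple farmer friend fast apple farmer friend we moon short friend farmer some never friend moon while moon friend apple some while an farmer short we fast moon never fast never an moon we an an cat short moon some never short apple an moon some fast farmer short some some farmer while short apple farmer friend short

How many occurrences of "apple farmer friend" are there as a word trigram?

Scanning the 56 overlapping trigram windows for "apple farmer friend":
  position 1–3: apple farmer friend
  position 5–7: apple farmer friend
  position 55–57: apple farmer friend

3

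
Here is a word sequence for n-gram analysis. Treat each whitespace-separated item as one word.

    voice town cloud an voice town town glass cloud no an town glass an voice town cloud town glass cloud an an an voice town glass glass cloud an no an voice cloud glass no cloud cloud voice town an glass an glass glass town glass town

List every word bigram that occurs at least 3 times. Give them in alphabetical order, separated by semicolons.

Bigram counts meeting the condition (at least 3 times):
  an voice: 4
  cloud an: 3
  glass cloud: 3
  town glass: 5
  voice town: 5

an voice; cloud an; glass cloud; town glass; voice town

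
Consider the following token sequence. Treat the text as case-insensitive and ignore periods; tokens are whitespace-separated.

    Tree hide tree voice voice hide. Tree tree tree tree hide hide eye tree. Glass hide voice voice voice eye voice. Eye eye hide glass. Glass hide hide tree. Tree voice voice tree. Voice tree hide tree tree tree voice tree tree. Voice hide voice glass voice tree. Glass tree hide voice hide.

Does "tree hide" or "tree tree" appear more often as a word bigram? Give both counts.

"tree tree" (7 vs 4)

"tree hide": 4 occurrences
"tree tree": 7 occurrences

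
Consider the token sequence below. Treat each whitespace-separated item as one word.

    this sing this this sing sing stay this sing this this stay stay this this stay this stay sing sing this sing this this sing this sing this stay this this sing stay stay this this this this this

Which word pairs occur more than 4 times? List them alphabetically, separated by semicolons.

sing this; stay this; this sing; this this

Bigram counts meeting the condition (more than 4 times):
  sing this: 6
  stay this: 5
  this sing: 7
  this this: 9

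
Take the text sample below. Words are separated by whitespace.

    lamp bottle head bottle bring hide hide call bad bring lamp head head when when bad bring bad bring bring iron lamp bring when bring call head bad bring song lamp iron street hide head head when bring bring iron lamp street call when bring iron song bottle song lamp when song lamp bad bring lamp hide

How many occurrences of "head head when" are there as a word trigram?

Scanning the 55 overlapping trigram windows for "head head when":
  position 12–14: head head when
  position 35–37: head head when

2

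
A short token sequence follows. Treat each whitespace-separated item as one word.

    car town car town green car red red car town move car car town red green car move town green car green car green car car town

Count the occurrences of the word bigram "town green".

2

Scanning the 26 overlapping bigram windows for "town green":
  position 4–5: town green
  position 19–20: town green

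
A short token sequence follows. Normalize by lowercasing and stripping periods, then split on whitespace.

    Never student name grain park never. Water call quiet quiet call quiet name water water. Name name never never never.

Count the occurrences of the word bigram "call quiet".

Scanning the 19 overlapping bigram windows for "call quiet":
  position 8–9: call quiet
  position 11–12: call quiet

2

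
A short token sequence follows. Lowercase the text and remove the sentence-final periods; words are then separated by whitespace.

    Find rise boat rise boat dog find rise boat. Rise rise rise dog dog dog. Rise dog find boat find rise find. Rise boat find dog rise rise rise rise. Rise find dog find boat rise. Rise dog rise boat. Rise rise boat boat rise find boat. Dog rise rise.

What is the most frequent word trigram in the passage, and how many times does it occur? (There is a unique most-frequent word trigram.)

"rise rise rise", 4 times

Trigram frequencies (highest first):
  rise rise rise: 4
  find rise boat: 3
  rise boat rise: 3
  boat rise rise: 3
  rise rise dog: 2
  dog find boat: 2
  … (30 more, each ≤ 2)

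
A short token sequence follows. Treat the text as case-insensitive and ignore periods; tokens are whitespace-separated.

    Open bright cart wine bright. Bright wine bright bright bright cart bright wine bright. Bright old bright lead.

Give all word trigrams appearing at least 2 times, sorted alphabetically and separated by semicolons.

Trigram counts meeting the condition (at least 2 times):
  bright wine bright: 2
  wine bright bright: 3

bright wine bright; wine bright bright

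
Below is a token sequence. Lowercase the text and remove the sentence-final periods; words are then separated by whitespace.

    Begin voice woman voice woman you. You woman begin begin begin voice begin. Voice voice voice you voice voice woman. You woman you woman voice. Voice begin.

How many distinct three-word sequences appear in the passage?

27 tokens → 25 trigram windows in total.
Repeated trigrams (each contributes count−1 duplicates):
  voice woman you: 2
  woman you woman: 2
2 duplicate windows → 25 − 2 = 23 distinct.

23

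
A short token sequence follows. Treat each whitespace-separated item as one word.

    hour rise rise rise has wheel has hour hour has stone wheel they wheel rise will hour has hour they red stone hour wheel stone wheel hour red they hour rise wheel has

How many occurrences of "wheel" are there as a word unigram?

Scanning the 33 tokens for "wheel":
  position 6: wheel
  position 12: wheel
  position 14: wheel
  position 24: wheel
  position 26: wheel
  position 32: wheel

6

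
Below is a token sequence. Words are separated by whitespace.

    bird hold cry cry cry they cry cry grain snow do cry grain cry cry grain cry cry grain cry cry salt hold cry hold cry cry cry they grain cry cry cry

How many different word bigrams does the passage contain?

33 tokens → 32 bigram windows in total.
Repeated bigrams (each contributes count−1 duplicates):
  cry cry: 10
  cry grain: 4
  grain cry: 4
  hold cry: 3
  cry they: 2
18 duplicate windows → 32 − 18 = 14 distinct.

14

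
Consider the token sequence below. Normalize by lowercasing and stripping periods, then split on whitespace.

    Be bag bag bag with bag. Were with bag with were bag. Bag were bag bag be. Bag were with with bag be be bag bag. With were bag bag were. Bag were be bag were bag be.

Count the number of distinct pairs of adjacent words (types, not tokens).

38 tokens → 37 bigram windows in total.
Repeated bigrams (each contributes count−1 duplicates):
  bag bag: 6
  bag were: 6
  were bag: 5
  be bag: 4
  bag be: 3
  bag with: 3
  with bag: 3
  were with: 2
  … (1 more repeated)
25 duplicate windows → 37 − 25 = 12 distinct.

12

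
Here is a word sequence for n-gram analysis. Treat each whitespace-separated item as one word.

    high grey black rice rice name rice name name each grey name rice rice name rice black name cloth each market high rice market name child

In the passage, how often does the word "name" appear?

Scanning the 26 tokens for "name":
  position 6: name
  position 8: name
  position 9: name
  position 12: name
  position 15: name
  position 18: name
  position 25: name

7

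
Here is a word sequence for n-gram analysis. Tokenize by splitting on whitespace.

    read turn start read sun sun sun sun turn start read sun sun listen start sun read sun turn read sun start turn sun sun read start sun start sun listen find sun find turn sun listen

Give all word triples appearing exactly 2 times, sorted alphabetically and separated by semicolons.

read sun sun; start read sun; sun sun sun; turn start read

Trigram counts meeting the condition (exactly 2 times):
  read sun sun: 2
  start read sun: 2
  sun sun sun: 2
  turn start read: 2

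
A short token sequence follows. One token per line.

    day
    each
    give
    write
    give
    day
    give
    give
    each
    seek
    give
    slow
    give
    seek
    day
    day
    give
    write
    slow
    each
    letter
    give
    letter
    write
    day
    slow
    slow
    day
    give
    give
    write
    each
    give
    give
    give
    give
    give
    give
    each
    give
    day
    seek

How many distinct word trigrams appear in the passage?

35

42 tokens → 40 trigram windows in total.
Repeated trigrams (each contributes count−1 duplicates):
  give give give: 4
  day give give: 2
  give give each: 2
5 duplicate windows → 40 − 5 = 35 distinct.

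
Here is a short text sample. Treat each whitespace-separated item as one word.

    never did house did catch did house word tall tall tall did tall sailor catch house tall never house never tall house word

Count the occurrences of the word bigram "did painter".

0

Scanning the 22 overlapping bigram windows for "did painter":
  (none found)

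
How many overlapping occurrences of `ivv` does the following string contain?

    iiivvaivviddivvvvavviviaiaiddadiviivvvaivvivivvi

Sliding a length-3 window over the 48 characters (46 positions):
  position 3–5: ivv
  position 7–9: ivv
  position 13–15: ivv
  position 35–37: ivv
  position 40–42: ivv
  position 45–47: ivv

6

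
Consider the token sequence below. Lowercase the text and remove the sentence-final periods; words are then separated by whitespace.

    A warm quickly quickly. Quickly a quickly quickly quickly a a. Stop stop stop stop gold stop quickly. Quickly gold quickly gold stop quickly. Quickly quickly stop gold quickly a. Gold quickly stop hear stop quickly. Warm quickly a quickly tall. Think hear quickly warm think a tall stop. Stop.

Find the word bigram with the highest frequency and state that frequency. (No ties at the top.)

"quickly quickly", 7 times

Bigram frequencies (highest first):
  quickly quickly: 7
  quickly a: 4
  stop stop: 4
  stop quickly: 3
  gold quickly: 3
  warm quickly: 2
  … (20 more, each ≤ 2)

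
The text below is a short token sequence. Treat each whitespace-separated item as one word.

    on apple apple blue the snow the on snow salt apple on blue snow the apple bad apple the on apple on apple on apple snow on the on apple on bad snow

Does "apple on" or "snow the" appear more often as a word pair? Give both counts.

"apple on": 4 occurrences
"snow the": 2 occurrences

"apple on" (4 vs 2)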